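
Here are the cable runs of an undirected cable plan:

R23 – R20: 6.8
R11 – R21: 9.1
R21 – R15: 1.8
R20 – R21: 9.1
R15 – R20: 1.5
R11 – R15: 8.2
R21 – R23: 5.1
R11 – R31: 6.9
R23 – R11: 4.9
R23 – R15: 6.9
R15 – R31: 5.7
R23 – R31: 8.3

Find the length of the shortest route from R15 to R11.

Compare a few routes:
R15–R23–R11: 6.9+4.9 = 11.8
R15–R21–R11: 1.8+9.1 = 10.9
R15–R11: 8.2 = 8.2
Cheapest is R15–R11 at 8.2.

8.2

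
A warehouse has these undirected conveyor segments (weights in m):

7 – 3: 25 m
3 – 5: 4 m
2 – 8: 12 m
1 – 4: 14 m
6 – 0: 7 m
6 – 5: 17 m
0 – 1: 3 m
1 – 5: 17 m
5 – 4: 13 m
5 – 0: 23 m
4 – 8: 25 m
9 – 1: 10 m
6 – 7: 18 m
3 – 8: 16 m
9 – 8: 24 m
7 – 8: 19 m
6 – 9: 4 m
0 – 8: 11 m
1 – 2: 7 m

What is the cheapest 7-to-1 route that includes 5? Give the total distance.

Best 7 to 5: 7 → 3 → 5 costing 29
Best 5 to 1: 5 → 1 costing 17
Total via 5: 29 + 17 = 46 m.

46 m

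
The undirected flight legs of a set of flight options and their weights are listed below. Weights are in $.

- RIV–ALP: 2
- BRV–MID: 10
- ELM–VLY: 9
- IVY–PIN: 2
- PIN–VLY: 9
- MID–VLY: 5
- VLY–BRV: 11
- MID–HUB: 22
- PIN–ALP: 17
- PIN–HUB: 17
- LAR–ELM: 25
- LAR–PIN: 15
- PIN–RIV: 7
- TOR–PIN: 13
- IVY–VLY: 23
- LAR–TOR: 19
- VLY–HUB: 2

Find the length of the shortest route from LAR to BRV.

Compare a few routes:
LAR → PIN → VLY → MID → BRV: 15+9+5+10 = 39
LAR → ELM → VLY → BRV: 25+9+11 = 45
LAR → PIN → VLY → BRV: 15+9+11 = 35
LAR → PIN → HUB → VLY → BRV: 15+17+2+11 = 45
The minimum is $35 via LAR → PIN → VLY → BRV.

$35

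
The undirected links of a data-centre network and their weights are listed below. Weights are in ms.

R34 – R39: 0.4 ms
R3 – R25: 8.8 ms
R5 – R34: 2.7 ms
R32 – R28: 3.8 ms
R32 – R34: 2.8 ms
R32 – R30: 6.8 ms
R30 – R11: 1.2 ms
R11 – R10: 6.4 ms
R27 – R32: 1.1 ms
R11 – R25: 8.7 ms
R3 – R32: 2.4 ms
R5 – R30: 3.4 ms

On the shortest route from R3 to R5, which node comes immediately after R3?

R32

Compare a few routes:
R3–R32–R34–R5: 2.4+2.8+2.7 = 7.9
R3–R32–R30–R5: 2.4+6.8+3.4 = 12.6
Cheapest is R3–R32–R34–R5 at 7.9 ms.
So from R3 the first move is to R32.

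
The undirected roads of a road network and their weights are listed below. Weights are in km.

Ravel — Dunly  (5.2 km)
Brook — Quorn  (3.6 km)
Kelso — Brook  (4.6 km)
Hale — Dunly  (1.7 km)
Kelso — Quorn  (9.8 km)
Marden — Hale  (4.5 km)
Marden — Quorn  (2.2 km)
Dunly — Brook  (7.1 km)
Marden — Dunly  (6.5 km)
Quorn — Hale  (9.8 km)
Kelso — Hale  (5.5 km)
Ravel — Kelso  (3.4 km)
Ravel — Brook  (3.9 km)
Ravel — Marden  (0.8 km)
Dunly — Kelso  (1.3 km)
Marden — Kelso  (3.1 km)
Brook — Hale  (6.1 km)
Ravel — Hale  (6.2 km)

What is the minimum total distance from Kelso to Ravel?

Candidate routes:
Kelso - Ravel: 3.4 = 3.4
Kelso - Marden - Ravel: 3.1+0.8 = 3.9
Cheapest is Kelso - Ravel at 3.4 km.

3.4 km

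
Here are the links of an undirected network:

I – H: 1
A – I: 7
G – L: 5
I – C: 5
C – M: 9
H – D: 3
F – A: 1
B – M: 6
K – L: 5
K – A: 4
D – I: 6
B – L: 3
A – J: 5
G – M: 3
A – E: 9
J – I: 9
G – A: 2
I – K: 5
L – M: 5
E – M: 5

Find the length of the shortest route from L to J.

12

Enumerating some paths:
L → G → A → J: 5+2+5 = 12
L → K → A → J: 5+4+5 = 14
Cheapest is L → G → A → J at 12.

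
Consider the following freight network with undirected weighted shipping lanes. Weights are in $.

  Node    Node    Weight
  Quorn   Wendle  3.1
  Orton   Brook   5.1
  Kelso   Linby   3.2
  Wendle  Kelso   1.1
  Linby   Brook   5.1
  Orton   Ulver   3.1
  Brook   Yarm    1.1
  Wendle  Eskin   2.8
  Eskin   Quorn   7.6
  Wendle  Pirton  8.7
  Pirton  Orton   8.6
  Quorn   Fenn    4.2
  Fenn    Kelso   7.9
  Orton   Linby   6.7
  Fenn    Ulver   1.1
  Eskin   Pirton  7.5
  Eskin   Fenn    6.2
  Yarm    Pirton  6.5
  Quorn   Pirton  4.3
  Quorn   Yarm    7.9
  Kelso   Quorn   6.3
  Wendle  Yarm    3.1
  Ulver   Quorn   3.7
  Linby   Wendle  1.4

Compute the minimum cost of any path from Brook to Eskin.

$7

Shortest distances from Brook:
Brook: 0
Yarm: 1.1  (via Brook)
Wendle: 4.2  (via Yarm)
Linby: 5.1  (via Brook)
Orton: 5.1  (via Brook)
Kelso: 5.3  (via Wendle)
Eskin: 7  (via Wendle)
Shortest route: Brook → Yarm → Wendle → Eskin = $7.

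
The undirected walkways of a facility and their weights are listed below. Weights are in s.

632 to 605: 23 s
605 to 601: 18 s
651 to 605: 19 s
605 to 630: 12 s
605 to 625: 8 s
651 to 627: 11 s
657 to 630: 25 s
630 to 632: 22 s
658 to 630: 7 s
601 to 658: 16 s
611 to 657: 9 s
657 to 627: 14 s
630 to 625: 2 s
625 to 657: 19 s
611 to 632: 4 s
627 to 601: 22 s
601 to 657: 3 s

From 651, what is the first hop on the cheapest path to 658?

Compare a few routes:
651 - 605 - 630 - 658: 19+12+7 = 38
651 - 627 - 601 - 658: 11+22+16 = 49
651 - 627 - 657 - 601 - 658: 11+14+3+16 = 44
651 - 605 - 625 - 630 - 658: 19+8+2+7 = 36
Cheapest is 651 - 605 - 625 - 630 - 658 at 36 s.
So from 651 the first move is to 605.

605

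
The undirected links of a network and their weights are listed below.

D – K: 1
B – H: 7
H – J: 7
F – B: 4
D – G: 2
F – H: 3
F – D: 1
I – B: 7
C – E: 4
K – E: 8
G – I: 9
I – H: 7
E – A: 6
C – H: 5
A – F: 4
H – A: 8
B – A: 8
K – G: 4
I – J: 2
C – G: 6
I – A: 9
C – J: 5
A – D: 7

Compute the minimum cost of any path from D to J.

Running Dijkstra from D:
D: 0
F: 1  (via D)
K: 1  (via D)
G: 2  (via D)
H: 4  (via F)
A: 5  (via F)
B: 5  (via F)
C: 8  (via G)
E: 9  (via K)
I: 11  (via G)
J: 11  (via H)
Shortest route: D–F–H–J = 11.

11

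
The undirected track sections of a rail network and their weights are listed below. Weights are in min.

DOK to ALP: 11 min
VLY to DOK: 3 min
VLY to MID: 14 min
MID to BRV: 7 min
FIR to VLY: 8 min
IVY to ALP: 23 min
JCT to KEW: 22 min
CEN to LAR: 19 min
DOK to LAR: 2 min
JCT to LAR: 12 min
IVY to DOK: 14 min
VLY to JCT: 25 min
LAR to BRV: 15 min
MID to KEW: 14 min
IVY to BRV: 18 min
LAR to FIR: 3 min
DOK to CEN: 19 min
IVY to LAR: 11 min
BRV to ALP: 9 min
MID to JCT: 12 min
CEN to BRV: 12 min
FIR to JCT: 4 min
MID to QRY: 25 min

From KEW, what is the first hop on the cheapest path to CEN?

Enumerating some paths:
KEW → MID → VLY → DOK → CEN: 14+14+3+19 = 50
KEW → JCT → FIR → LAR → CEN: 22+4+3+19 = 48
KEW → JCT → FIR → LAR → DOK → CEN: 22+4+3+2+19 = 50
KEW → MID → BRV → CEN: 14+7+12 = 33
The minimum is 33 min via KEW → MID → BRV → CEN.
So from KEW the first move is to MID.

MID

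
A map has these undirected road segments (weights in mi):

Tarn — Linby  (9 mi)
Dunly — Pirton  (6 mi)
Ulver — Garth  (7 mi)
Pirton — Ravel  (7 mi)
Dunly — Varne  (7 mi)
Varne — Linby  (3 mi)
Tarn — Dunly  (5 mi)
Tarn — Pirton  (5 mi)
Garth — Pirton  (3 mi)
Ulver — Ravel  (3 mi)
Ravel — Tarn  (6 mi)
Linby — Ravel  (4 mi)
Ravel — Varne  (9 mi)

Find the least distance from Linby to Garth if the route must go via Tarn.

17 mi

Best Linby to Tarn: Linby–Tarn costing 9
Best Tarn to Garth: Tarn–Pirton–Garth costing 8
Total via Tarn: 9 + 8 = 17 mi.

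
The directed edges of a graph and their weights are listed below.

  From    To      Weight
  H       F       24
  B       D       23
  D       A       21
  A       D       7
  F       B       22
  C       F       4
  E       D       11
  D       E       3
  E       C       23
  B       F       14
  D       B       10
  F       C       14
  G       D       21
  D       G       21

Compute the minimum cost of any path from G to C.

47

Enumerating some paths:
G–D–E–C: 21+3+23 = 47
G–D–B–F–C: 21+10+14+14 = 59
The minimum is 47 via G–D–E–C.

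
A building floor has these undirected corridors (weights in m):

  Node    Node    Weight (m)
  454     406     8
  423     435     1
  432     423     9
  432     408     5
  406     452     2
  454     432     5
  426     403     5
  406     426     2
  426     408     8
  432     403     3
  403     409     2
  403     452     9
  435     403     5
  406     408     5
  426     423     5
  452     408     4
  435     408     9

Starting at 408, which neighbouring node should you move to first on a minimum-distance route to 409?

Enumerating some paths:
408 - 406 - 426 - 403 - 409: 5+2+5+2 = 14
408 - 432 - 403 - 409: 5+3+2 = 10
Cheapest is 408 - 432 - 403 - 409 at 10 m.
So from 408 the first move is to 432.

432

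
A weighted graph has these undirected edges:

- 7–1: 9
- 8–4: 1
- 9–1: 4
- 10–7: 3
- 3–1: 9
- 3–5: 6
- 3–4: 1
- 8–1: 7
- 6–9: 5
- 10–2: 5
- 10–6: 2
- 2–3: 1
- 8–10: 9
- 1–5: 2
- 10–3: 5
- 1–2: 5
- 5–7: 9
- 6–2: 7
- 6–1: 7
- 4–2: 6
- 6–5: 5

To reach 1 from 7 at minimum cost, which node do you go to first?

1

Enumerating some paths:
7–5–1: 9+2 = 11
7–1: 9 = 9
7–10–6–1: 3+2+7 = 12
7–10–6–5–1: 3+2+5+2 = 12
The minimum is 9 via 7–1.
So from 7 the first move is to 1.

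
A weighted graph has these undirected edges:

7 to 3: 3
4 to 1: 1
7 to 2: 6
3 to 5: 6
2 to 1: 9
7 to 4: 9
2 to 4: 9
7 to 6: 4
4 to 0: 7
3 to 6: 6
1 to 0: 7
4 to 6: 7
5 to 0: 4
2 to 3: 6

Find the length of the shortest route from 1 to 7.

Candidate routes:
1 - 4 - 6 - 7: 1+7+4 = 12
1 - 4 - 7: 1+9 = 10
The minimum is 10 via 1 - 4 - 7.

10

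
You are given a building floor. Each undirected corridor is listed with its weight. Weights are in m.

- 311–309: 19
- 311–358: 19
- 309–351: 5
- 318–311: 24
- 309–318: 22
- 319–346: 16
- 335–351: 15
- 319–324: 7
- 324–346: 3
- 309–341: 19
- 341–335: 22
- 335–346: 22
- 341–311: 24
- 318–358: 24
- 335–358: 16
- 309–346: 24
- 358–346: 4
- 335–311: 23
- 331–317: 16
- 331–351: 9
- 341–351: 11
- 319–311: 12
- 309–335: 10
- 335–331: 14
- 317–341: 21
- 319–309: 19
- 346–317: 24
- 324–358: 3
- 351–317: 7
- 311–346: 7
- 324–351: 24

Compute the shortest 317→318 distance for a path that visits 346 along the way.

Shortest 317→346: 317 → 346 = 24
Shortest 346→318: 346 → 358 → 318 = 28
Total via 346: 24 + 28 = 52 m.

52 m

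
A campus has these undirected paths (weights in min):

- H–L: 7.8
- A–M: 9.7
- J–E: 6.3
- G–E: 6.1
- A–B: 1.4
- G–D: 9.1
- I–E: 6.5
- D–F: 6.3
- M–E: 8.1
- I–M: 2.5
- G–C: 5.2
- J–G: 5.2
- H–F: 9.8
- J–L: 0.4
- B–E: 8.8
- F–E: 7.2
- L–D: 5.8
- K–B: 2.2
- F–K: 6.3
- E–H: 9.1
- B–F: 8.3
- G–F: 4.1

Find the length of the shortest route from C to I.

17.8 min

Running Dijkstra from C:
C: 0
G: 5.2  (via C)
F: 9.3  (via G)
J: 10.4  (via G)
L: 10.8  (via J)
E: 11.3  (via G)
D: 14.3  (via G)
K: 15.6  (via F)
B: 17.6  (via F)
I: 17.8  (via E)
Shortest route: C → G → E → I = 17.8 min.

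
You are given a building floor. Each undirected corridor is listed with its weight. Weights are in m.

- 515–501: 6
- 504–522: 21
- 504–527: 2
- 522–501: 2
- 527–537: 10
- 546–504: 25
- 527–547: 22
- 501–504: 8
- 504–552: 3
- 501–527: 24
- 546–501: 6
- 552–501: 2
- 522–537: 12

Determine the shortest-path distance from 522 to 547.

Settle nodes by increasing distance from 522:
522: 0
501: 2  (via 522)
552: 4  (via 501)
504: 7  (via 552)
515: 8  (via 501)
546: 8  (via 501)
527: 9  (via 504)
537: 12  (via 522)
547: 31  (via 527)
Shortest route: 522–501–552–504–527–547 = 31 m.

31 m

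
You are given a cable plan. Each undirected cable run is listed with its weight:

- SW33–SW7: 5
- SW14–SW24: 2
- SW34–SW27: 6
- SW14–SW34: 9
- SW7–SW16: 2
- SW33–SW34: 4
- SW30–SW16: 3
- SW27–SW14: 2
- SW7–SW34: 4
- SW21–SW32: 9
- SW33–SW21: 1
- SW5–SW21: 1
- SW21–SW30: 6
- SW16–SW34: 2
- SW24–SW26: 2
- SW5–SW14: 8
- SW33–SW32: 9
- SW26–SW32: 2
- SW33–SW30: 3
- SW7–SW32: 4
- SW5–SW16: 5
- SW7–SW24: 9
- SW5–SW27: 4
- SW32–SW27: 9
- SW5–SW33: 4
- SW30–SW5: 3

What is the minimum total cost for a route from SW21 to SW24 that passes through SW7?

Best SW21 to SW7: SW21 → SW33 → SW7 costing 6
Shortest SW7→SW24: SW7 → SW32 → SW26 → SW24 = 8
Total via SW7: 6 + 8 = 14.

14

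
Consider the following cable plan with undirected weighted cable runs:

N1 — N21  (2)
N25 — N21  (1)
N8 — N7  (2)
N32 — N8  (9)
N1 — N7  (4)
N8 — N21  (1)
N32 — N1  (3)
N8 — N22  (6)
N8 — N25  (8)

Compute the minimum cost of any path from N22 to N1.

9

Enumerating some paths:
N22 → N8 → N7 → N1: 6+2+4 = 12
N22 → N8 → N21 → N1: 6+1+2 = 9
N22 → N8 → N25 → N21 → N1: 6+8+1+2 = 17
N22 → N8 → N32 → N1: 6+9+3 = 18
The minimum is 9 via N22 → N8 → N21 → N1.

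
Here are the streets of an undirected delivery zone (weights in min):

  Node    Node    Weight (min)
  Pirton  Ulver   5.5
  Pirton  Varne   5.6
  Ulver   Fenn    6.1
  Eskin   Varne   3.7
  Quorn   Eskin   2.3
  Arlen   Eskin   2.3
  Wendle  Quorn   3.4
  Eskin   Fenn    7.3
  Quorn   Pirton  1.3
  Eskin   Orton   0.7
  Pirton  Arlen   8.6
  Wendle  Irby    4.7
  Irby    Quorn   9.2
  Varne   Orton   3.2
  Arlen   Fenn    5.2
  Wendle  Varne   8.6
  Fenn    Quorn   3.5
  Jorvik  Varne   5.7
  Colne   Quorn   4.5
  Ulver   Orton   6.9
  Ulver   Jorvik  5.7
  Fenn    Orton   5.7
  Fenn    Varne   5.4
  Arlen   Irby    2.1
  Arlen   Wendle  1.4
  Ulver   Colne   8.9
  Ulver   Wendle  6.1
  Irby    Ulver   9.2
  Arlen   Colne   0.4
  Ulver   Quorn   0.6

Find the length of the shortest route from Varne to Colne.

Candidate routes:
Varne–Orton–Eskin–Arlen–Colne: 3.2+0.7+2.3+0.4 = 6.6
Varne–Wendle–Arlen–Colne: 8.6+1.4+0.4 = 10.4
Varne–Eskin–Arlen–Colne: 3.7+2.3+0.4 = 6.4
Cheapest is Varne–Eskin–Arlen–Colne at 6.4 min.

6.4 min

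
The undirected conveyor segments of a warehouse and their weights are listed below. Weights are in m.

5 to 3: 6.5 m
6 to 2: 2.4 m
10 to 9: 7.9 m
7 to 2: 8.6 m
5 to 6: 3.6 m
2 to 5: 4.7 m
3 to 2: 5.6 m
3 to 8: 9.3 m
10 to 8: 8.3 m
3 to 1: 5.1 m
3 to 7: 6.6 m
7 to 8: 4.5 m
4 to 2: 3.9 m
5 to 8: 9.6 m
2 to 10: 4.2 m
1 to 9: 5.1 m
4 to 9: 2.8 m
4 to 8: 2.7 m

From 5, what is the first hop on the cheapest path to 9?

2

Enumerating some paths:
5 → 2 → 4 → 9: 4.7+3.9+2.8 = 11.4
5 → 6 → 2 → 4 → 9: 3.6+2.4+3.9+2.8 = 12.7
The minimum is 11.4 m via 5 → 2 → 4 → 9.
So from 5 the first move is to 2.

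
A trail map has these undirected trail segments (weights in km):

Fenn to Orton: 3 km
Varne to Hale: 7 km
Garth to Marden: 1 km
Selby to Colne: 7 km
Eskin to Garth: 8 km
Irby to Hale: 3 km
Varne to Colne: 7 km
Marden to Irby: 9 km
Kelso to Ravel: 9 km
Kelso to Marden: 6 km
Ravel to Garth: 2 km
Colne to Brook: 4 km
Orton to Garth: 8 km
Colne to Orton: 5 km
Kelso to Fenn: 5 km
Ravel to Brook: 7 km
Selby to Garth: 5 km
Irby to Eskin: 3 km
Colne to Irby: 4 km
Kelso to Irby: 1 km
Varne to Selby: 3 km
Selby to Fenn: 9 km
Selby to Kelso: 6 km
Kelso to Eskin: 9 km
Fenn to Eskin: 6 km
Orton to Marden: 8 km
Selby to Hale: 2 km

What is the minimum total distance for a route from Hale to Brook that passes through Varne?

16 km

Best Hale to Varne: Hale–Selby–Varne costing 5
Shortest Varne→Brook: Varne–Colne–Brook = 11
Total via Varne: 5 + 11 = 16 km.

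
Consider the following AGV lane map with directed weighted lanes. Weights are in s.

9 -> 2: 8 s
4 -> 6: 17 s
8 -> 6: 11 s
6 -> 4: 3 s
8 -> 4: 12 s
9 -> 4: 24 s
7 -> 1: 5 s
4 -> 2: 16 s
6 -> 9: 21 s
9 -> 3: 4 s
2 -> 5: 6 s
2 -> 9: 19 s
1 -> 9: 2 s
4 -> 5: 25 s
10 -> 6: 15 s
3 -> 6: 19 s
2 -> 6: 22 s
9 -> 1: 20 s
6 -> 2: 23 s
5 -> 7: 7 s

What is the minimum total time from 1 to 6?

25 s

Settle nodes by increasing distance from 1:
1: 0
9: 2  (via 1)
3: 6  (via 9)
2: 10  (via 9)
5: 16  (via 2)
7: 23  (via 5)
6: 25  (via 3)
Shortest route: 1–9–3–6 = 25 s.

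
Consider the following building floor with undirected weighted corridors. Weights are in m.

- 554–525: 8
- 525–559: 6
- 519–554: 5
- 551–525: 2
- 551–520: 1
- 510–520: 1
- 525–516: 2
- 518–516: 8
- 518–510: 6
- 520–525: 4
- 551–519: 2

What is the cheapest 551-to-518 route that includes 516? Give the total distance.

Best 551 to 516: 551–525–516 costing 4
Best 516 to 518: 516–518 costing 8
Total via 516: 4 + 8 = 12 m.

12 m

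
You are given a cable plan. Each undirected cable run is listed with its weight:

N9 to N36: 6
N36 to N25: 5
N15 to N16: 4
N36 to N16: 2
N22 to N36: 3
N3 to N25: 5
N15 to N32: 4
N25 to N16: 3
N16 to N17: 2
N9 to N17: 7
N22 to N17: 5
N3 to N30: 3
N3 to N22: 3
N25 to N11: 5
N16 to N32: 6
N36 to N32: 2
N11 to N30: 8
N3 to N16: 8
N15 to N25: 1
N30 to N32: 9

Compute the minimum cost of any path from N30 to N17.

11

Enumerating some paths:
N30 → N3 → N22 → N36 → N16 → N17: 3+3+3+2+2 = 13
N30 → N3 → N22 → N17: 3+3+5 = 11
N30 → N3 → N16 → N17: 3+8+2 = 13
The minimum is 11 via N30 → N3 → N22 → N17.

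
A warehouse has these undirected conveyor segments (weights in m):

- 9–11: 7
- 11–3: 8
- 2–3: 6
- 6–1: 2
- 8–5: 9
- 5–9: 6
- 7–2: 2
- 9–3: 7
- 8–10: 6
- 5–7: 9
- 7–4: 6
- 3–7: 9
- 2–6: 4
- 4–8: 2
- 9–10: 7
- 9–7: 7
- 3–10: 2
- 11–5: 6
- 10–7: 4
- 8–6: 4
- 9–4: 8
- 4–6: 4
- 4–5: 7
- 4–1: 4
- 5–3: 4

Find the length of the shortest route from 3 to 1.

12 m

Candidate routes:
3 → 2 → 6 → 1: 6+4+2 = 12
3 → 10 → 8 → 6 → 1: 2+6+4+2 = 14
The minimum is 12 m via 3 → 2 → 6 → 1.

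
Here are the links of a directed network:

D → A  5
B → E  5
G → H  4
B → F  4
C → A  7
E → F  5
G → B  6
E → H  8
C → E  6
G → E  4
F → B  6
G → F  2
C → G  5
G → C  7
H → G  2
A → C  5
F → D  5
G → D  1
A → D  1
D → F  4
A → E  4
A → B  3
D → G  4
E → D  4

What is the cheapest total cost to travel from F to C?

15

Compare a few routes:
F → D → A → C: 5+5+5 = 15
F → B → E → D → A → C: 6+5+4+5+5 = 25
F → D → G → C: 5+4+7 = 16
Cheapest is F → D → A → C at 15.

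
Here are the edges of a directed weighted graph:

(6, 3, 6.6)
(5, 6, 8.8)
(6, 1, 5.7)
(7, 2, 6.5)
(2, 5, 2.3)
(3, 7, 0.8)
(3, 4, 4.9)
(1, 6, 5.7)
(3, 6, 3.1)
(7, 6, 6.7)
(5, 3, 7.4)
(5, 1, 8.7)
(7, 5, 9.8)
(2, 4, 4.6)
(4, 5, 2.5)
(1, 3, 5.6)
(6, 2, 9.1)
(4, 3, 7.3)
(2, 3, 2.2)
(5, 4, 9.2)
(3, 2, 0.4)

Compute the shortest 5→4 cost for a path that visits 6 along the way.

20.3

Best 5 to 6: 5–6 costing 8.8
Shortest 6→4: 6–3–4 = 11.5
Total via 6: 8.8 + 11.5 = 20.3.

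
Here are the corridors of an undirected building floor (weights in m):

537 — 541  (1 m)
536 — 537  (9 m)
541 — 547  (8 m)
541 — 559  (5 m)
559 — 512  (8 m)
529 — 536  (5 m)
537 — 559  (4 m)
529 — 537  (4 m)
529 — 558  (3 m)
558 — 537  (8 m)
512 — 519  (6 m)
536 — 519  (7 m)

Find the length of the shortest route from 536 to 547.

Settle nodes by increasing distance from 536:
536: 0
529: 5  (via 536)
519: 7  (via 536)
558: 8  (via 529)
537: 9  (via 536)
541: 10  (via 537)
512: 13  (via 519)
559: 13  (via 537)
547: 18  (via 541)
Shortest route: 536–537–541–547 = 18 m.

18 m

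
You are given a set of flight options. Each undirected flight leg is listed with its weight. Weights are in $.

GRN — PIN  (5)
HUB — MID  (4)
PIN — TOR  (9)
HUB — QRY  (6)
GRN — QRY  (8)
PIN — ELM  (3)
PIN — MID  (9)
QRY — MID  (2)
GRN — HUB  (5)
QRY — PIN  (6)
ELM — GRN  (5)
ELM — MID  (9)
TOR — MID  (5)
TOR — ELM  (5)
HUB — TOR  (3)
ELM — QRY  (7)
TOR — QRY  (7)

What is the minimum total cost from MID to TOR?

Shortest distances from MID:
MID: 0
QRY: 2  (via MID)
HUB: 4  (via MID)
TOR: 5  (via MID)
Shortest route: MID–TOR = $5.

$5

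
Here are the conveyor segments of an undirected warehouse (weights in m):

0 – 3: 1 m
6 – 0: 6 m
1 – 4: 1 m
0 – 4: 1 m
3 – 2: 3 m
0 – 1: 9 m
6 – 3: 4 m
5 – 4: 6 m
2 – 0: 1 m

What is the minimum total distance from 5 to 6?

12 m

Enumerating some paths:
5 → 4 → 0 → 6: 6+1+6 = 13
5 → 4 → 0 → 3 → 6: 6+1+1+4 = 12
The minimum is 12 m via 5 → 4 → 0 → 3 → 6.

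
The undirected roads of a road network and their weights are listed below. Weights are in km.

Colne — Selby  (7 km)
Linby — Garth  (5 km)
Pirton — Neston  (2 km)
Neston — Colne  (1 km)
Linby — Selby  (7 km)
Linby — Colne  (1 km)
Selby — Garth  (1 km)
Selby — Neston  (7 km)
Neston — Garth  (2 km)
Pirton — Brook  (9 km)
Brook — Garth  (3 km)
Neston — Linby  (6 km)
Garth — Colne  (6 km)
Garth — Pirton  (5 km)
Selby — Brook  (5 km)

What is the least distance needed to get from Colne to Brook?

6 km

Settle nodes by increasing distance from Colne:
Colne: 0
Neston: 1  (via Colne)
Linby: 1  (via Colne)
Garth: 3  (via Neston)
Pirton: 3  (via Neston)
Selby: 4  (via Garth)
Brook: 6  (via Garth)
Shortest route: Colne–Neston–Garth–Brook = 6 km.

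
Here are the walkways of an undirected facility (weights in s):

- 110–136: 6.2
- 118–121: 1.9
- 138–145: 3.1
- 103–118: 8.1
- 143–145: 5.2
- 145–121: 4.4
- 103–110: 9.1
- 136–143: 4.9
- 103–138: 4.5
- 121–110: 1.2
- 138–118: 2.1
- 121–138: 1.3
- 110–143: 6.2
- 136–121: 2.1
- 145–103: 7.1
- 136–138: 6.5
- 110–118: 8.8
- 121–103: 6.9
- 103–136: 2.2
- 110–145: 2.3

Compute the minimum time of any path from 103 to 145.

Candidate routes:
103–136–121–110–145: 2.2+2.1+1.2+2.3 = 7.8
103–145: 7.1 = 7.1
103–138–145: 4.5+3.1 = 7.6
The minimum is 7.1 s via 103–145.

7.1 s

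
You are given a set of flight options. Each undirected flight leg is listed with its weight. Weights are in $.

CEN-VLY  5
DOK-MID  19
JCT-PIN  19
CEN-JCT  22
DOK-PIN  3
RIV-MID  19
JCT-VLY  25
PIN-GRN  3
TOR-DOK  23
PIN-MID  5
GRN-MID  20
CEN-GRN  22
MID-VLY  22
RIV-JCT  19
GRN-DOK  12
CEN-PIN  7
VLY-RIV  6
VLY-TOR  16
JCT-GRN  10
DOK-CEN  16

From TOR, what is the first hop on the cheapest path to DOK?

DOK

Compare a few routes:
TOR - DOK: 23 = 23
TOR - VLY - CEN - PIN - DOK: 16+5+7+3 = 31
The minimum is $23 via TOR - DOK.
So from TOR the first move is to DOK.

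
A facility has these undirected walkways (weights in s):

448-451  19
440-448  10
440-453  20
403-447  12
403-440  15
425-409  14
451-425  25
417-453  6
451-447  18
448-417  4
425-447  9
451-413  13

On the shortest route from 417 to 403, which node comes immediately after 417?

448

Compare a few routes:
417 → 448 → 440 → 403: 4+10+15 = 29
417 → 448 → 451 → 447 → 403: 4+19+18+12 = 53
417 → 453 → 440 → 403: 6+20+15 = 41
417 → 448 → 451 → 425 → 447 → 403: 4+19+25+9+12 = 69
The minimum is 29 s via 417 → 448 → 440 → 403.
So from 417 the first move is to 448.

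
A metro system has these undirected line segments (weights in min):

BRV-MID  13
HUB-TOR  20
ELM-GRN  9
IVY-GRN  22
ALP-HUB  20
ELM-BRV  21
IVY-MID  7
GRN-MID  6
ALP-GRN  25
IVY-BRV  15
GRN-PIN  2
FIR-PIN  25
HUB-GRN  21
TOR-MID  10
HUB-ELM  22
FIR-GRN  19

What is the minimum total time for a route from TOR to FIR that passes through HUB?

Best TOR to HUB: TOR–HUB costing 20
Shortest HUB→FIR: HUB–GRN–FIR = 40
Total via HUB: 20 + 40 = 60 min.

60 min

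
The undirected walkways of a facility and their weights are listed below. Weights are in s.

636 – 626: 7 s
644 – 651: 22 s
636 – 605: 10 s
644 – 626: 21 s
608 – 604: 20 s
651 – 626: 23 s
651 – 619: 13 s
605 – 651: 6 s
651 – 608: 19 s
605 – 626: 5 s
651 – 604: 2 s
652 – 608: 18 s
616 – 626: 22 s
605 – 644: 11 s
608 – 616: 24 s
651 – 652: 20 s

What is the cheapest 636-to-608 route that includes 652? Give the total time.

Best 636 to 652: 636 → 605 → 651 → 652 costing 36
Shortest 652→608: 652 → 608 = 18
Total via 652: 36 + 18 = 54 s.

54 s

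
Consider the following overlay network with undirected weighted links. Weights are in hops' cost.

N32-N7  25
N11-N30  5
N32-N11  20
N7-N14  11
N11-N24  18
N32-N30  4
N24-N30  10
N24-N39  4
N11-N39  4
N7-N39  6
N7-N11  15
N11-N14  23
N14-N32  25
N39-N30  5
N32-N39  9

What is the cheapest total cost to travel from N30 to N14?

Settle nodes by increasing distance from N30:
N30: 0
N32: 4  (via N30)
N11: 5  (via N30)
N39: 5  (via N30)
N24: 9  (via N39)
N7: 11  (via N39)
N14: 22  (via N7)
Shortest route: N30–N39–N7–N14 = 22 hops' cost.

22 hops' cost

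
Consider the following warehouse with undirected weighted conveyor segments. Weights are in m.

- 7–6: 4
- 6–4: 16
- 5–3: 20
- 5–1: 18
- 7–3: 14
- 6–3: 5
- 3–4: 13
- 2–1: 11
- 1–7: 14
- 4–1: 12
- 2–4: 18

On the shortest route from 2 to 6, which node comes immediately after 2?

Compare a few routes:
2 → 4 → 3 → 6: 18+13+5 = 36
2 → 1 → 4 → 6: 11+12+16 = 39
2 → 1 → 7 → 6: 11+14+4 = 29
2 → 4 → 6: 18+16 = 34
Cheapest is 2 → 1 → 7 → 6 at 29 m.
So from 2 the first move is to 1.

1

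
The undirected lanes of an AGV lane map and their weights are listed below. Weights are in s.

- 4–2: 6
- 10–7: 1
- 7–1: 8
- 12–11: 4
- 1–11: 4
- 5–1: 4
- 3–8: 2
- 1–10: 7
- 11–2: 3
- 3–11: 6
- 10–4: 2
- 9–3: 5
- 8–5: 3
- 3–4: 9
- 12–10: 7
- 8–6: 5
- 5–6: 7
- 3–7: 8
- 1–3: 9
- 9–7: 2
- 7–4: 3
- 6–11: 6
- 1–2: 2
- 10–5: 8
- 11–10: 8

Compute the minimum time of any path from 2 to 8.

Settle nodes by increasing distance from 2:
2: 0
1: 2  (via 2)
11: 3  (via 2)
4: 6  (via 2)
5: 6  (via 1)
12: 7  (via 11)
10: 8  (via 4)
3: 9  (via 11)
6: 9  (via 11)
7: 9  (via 4)
8: 9  (via 5)
Shortest route: 2 → 1 → 5 → 8 = 9 s.

9 s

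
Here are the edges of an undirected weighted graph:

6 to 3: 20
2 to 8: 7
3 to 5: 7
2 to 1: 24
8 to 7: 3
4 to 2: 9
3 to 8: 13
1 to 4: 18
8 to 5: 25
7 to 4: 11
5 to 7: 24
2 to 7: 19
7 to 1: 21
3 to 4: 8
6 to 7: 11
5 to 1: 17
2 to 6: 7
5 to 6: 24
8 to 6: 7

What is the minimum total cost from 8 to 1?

24

Compare a few routes:
8–2–4–1: 7+9+18 = 34
8–7–4–1: 3+11+18 = 32
8–2–1: 7+24 = 31
8–7–1: 3+21 = 24
Cheapest is 8–7–1 at 24.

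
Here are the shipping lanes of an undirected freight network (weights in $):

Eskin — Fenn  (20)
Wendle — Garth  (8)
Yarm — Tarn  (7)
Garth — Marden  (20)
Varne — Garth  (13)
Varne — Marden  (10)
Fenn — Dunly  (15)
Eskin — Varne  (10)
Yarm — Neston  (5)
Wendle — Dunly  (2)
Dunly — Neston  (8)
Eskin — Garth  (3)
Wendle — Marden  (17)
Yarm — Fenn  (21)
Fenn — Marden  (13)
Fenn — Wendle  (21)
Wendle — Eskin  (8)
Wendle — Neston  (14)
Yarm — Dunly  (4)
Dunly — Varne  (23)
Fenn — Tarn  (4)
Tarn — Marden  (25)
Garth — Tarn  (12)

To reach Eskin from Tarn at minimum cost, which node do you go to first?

Compare a few routes:
Tarn → Yarm → Dunly → Wendle → Eskin: 7+4+2+8 = 21
Tarn → Fenn → Eskin: 4+20 = 24
Tarn → Yarm → Dunly → Wendle → Garth → Eskin: 7+4+2+8+3 = 24
Tarn → Garth → Eskin: 12+3 = 15
Cheapest is Tarn → Garth → Eskin at $15.
So from Tarn the first move is to Garth.

Garth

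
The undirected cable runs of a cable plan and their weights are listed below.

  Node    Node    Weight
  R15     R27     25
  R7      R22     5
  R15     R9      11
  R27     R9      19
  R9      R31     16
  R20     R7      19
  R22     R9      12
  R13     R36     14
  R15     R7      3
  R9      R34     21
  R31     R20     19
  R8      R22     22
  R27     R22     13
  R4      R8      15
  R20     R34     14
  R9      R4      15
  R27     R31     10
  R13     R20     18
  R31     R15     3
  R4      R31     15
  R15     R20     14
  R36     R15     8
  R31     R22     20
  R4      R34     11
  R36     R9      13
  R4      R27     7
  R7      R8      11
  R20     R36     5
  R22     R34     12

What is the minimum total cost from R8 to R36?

22

Running Dijkstra from R8:
R8: 0
R7: 11  (via R8)
R15: 14  (via R7)
R4: 15  (via R8)
R22: 16  (via R7)
R31: 17  (via R15)
R36: 22  (via R15)
Shortest route: R8 → R7 → R15 → R36 = 22.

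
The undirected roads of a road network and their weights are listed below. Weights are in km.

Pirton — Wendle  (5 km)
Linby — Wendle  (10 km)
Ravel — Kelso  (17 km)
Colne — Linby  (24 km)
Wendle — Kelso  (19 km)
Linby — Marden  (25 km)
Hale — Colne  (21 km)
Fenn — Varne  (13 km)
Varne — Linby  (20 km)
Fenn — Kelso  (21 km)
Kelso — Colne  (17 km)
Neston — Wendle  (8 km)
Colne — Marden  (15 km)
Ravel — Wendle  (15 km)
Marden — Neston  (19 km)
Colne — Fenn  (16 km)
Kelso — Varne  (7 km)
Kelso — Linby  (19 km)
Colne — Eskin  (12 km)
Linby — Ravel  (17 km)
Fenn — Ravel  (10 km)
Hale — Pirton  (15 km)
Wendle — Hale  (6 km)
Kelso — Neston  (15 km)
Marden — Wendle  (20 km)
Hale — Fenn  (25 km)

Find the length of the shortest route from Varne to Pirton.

Settle nodes by increasing distance from Varne:
Varne: 0
Kelso: 7  (via Varne)
Fenn: 13  (via Varne)
Linby: 20  (via Varne)
Neston: 22  (via Kelso)
Ravel: 23  (via Fenn)
Colne: 24  (via Kelso)
Wendle: 26  (via Kelso)
Pirton: 31  (via Wendle)
Shortest route: Varne–Kelso–Wendle–Pirton = 31 km.

31 km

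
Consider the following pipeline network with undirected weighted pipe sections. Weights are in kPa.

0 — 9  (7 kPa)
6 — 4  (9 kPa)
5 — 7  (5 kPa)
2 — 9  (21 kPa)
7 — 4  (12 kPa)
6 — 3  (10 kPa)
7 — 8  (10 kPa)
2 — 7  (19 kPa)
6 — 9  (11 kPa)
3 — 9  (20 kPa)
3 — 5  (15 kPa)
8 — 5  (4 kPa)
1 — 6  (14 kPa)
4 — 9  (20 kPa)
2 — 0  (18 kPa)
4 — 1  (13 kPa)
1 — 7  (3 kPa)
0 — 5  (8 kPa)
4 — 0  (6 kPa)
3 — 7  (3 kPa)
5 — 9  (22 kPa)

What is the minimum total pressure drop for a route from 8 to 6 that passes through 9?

Shortest 8→9: 8–5–0–9 = 19
Shortest 9→6: 9–6 = 11
Total via 9: 19 + 11 = 30 kPa.

30 kPa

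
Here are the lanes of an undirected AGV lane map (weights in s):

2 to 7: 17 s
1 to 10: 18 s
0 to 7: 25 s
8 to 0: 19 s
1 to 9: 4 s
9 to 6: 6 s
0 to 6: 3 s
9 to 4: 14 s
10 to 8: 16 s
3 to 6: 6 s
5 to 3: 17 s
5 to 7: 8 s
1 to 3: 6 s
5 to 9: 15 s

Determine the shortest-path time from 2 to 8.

Candidate routes:
2–7–0–8: 17+25+19 = 61
2–7–5–9–6–0–8: 17+8+15+6+3+19 = 68
The minimum is 61 s via 2–7–0–8.

61 s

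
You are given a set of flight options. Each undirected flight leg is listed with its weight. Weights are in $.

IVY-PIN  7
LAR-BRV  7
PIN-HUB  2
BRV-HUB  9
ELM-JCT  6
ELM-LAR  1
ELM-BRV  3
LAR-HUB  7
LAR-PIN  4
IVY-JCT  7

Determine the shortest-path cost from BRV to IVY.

Compare a few routes:
BRV → ELM → LAR → PIN → IVY: 3+1+4+7 = 15
BRV → ELM → JCT → IVY: 3+6+7 = 16
The minimum is $15 via BRV → ELM → LAR → PIN → IVY.

$15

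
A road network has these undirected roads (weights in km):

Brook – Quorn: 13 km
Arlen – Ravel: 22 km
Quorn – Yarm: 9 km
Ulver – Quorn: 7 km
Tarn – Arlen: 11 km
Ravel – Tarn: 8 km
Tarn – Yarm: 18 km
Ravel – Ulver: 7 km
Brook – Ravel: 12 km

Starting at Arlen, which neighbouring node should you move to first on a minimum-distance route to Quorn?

Enumerating some paths:
Arlen → Tarn → Ravel → Ulver → Quorn: 11+8+7+7 = 33
Arlen → Ravel → Ulver → Quorn: 22+7+7 = 36
Cheapest is Arlen → Tarn → Ravel → Ulver → Quorn at 33 km.
So from Arlen the first move is to Tarn.

Tarn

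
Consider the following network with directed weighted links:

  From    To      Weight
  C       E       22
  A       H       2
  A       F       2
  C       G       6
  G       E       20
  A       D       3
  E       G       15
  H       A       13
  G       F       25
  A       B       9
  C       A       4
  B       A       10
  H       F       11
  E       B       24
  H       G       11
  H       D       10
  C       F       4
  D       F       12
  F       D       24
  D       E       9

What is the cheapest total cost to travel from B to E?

22

Shortest distances from B:
B: 0
A: 10  (via B)
F: 12  (via A)
H: 12  (via A)
D: 13  (via A)
E: 22  (via D)
Shortest route: B–A–D–E = 22.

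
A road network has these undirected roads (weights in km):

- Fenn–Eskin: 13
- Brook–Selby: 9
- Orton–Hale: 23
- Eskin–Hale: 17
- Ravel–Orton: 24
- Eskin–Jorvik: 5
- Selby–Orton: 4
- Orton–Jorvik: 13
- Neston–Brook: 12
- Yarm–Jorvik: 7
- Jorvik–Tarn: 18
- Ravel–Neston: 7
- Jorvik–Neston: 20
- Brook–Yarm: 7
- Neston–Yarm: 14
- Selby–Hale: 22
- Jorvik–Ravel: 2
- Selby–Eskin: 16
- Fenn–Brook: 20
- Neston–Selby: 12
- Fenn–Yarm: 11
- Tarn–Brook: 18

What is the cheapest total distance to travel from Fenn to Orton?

Candidate routes:
Fenn - Yarm - Neston - Selby - Orton: 11+14+12+4 = 41
Fenn - Eskin - Selby - Orton: 13+16+4 = 33
Fenn - Brook - Selby - Orton: 20+9+4 = 33
Fenn - Yarm - Jorvik - Orton: 11+7+13 = 31
Cheapest is Fenn - Yarm - Jorvik - Orton at 31 km.

31 km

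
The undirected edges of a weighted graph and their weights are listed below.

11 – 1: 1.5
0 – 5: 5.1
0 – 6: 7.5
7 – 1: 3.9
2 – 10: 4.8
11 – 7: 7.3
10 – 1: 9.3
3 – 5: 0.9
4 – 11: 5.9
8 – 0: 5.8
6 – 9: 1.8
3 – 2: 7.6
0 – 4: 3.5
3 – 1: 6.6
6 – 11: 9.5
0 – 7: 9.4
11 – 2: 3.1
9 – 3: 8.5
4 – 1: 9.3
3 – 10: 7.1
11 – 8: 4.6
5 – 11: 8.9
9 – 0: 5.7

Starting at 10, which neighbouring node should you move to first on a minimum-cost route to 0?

3

Candidate routes:
10 → 2 → 3 → 5 → 0: 4.8+7.6+0.9+5.1 = 18.4
10 → 2 → 11 → 4 → 0: 4.8+3.1+5.9+3.5 = 17.3
10 → 3 → 5 → 0: 7.1+0.9+5.1 = 13.1
10 → 2 → 11 → 8 → 0: 4.8+3.1+4.6+5.8 = 18.3
Cheapest is 10 → 3 → 5 → 0 at 13.1.
So from 10 the first move is to 3.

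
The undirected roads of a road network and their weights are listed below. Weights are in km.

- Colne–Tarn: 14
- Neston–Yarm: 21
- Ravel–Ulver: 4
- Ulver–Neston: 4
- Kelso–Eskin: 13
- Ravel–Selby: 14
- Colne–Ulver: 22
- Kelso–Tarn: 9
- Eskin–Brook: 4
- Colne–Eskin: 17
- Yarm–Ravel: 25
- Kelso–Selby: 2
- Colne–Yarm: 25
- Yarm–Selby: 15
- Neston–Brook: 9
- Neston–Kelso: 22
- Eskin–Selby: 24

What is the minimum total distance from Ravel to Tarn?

25 km

Compare a few routes:
Ravel–Ulver–Neston–Kelso–Tarn: 4+4+22+9 = 39
Ravel–Ulver–Colne–Tarn: 4+22+14 = 40
Ravel–Selby–Kelso–Tarn: 14+2+9 = 25
Cheapest is Ravel–Selby–Kelso–Tarn at 25 km.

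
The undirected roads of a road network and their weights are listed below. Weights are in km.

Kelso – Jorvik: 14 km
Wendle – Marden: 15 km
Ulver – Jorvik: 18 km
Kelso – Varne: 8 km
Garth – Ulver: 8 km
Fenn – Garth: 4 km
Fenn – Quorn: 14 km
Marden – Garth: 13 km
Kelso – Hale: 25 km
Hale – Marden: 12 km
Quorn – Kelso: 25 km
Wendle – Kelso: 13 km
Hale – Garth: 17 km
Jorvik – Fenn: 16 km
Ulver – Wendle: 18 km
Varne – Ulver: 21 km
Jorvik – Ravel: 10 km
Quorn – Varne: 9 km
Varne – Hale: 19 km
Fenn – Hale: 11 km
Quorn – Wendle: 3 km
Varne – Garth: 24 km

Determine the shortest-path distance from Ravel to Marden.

Settle nodes by increasing distance from Ravel:
Ravel: 0
Jorvik: 10  (via Ravel)
Kelso: 24  (via Jorvik)
Fenn: 26  (via Jorvik)
Ulver: 28  (via Jorvik)
Garth: 30  (via Fenn)
Varne: 32  (via Kelso)
Hale: 37  (via Fenn)
Wendle: 37  (via Kelso)
Quorn: 40  (via Fenn)
Marden: 43  (via Garth)
Shortest route: Ravel → Jorvik → Fenn → Garth → Marden = 43 km.

43 km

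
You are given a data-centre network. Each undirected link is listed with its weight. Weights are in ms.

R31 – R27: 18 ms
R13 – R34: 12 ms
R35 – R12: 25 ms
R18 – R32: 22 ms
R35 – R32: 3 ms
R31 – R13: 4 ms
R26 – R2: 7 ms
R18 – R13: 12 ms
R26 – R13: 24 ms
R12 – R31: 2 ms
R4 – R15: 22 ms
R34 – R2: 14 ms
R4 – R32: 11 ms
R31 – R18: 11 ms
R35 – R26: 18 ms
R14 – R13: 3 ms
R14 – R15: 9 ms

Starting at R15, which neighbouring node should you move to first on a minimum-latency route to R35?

Compare a few routes:
R15–R14–R13–R31–R12–R35: 9+3+4+2+25 = 43
R15–R4–R32–R35: 22+11+3 = 36
Cheapest is R15–R4–R32–R35 at 36 ms.
So from R15 the first move is to R4.

R4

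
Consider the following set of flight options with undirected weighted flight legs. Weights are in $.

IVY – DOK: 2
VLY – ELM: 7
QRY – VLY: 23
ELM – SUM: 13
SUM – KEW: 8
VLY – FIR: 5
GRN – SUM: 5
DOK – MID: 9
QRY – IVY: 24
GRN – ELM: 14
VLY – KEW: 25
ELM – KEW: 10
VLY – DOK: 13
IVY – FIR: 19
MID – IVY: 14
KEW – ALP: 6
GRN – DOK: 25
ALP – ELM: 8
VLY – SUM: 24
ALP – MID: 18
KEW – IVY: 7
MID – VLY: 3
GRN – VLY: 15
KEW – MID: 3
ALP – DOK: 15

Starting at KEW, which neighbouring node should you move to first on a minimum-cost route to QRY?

MID

Candidate routes:
KEW - IVY - QRY: 7+24 = 31
KEW - MID - VLY - QRY: 3+3+23 = 29
KEW - MID - DOK - IVY - QRY: 3+9+2+24 = 38
KEW - ELM - VLY - QRY: 10+7+23 = 40
The minimum is $29 via KEW - MID - VLY - QRY.
So from KEW the first move is to MID.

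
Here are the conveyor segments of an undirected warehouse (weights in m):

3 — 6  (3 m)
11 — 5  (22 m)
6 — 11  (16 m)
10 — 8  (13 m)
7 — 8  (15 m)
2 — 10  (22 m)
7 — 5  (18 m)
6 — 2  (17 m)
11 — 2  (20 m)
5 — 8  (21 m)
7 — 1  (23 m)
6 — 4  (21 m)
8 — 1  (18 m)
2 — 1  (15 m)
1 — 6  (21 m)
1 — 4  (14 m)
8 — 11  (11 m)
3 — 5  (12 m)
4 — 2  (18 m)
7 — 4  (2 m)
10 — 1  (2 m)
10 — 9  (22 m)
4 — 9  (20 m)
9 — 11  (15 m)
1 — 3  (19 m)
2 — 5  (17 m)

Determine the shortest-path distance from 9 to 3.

34 m

Candidate routes:
9 - 11 - 6 - 3: 15+16+3 = 34
9 - 10 - 1 - 3: 22+2+19 = 43
9 - 10 - 1 - 6 - 3: 22+2+21+3 = 48
9 - 4 - 6 - 3: 20+21+3 = 44
Cheapest is 9 - 11 - 6 - 3 at 34 m.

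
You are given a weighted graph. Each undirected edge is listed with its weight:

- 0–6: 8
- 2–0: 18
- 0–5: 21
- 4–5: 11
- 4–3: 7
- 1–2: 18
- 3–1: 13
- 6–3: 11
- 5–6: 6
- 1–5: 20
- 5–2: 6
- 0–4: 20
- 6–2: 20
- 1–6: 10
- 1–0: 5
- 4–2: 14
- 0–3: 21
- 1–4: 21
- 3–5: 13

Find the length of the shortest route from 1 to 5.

16

Shortest distances from 1:
1: 0
0: 5  (via 1)
6: 10  (via 1)
3: 13  (via 1)
5: 16  (via 6)
Shortest route: 1–6–5 = 16.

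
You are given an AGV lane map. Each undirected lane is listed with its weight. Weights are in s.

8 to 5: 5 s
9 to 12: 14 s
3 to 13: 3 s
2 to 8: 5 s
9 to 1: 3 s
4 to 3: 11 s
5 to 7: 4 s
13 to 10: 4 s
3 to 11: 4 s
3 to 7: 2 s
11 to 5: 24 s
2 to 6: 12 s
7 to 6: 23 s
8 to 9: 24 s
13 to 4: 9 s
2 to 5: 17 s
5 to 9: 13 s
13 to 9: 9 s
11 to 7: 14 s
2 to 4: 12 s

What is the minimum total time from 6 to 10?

Settle nodes by increasing distance from 6:
6: 0
2: 12  (via 6)
8: 17  (via 2)
5: 22  (via 8)
7: 23  (via 6)
4: 24  (via 2)
3: 25  (via 7)
13: 28  (via 3)
11: 29  (via 3)
10: 32  (via 13)
Shortest route: 6 → 7 → 3 → 13 → 10 = 32 s.

32 s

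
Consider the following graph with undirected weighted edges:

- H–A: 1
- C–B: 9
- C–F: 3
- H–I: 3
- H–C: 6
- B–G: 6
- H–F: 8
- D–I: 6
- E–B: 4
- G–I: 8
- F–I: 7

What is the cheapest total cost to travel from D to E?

Shortest distances from D:
D: 0
I: 6  (via D)
H: 9  (via I)
A: 10  (via H)
F: 13  (via I)
G: 14  (via I)
C: 15  (via H)
B: 20  (via G)
E: 24  (via B)
Shortest route: D → I → G → B → E = 24.

24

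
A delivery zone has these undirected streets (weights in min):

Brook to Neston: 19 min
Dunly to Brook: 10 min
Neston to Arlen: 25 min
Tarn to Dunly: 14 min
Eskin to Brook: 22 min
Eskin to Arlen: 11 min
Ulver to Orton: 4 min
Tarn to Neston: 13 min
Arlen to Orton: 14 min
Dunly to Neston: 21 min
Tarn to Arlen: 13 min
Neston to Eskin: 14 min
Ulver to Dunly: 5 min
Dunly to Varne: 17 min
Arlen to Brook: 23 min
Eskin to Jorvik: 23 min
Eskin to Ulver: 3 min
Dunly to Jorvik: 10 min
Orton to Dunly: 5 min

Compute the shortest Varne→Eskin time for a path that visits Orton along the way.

Shortest Varne→Orton: Varne–Dunly–Orton = 22
Shortest Orton→Eskin: Orton–Ulver–Eskin = 7
Total via Orton: 22 + 7 = 29 min.

29 min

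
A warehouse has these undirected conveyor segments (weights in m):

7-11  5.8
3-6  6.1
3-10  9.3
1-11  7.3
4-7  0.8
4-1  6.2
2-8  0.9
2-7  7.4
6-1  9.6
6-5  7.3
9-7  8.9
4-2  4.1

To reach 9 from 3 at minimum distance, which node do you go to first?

Compare a few routes:
3 - 6 - 1 - 11 - 7 - 9: 6.1+9.6+7.3+5.8+8.9 = 37.7
3 - 6 - 1 - 4 - 7 - 9: 6.1+9.6+6.2+0.8+8.9 = 31.6
3 - 6 - 1 - 4 - 2 - 7 - 9: 6.1+9.6+6.2+4.1+7.4+8.9 = 42.3
Cheapest is 3 - 6 - 1 - 4 - 7 - 9 at 31.6 m.
So from 3 the first move is to 6.

6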